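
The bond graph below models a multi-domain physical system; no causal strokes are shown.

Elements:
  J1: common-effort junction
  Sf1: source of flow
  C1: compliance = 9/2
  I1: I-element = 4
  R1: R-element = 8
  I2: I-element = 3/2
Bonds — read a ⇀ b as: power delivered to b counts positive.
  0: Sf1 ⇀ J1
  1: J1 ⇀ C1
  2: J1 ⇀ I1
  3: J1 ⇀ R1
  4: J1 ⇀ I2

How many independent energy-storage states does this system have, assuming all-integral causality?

b0 →Sf1  (Sf1 (Sf) sets flow on bond)
b1 →J1  (C1 outputs effort q/C1)
b2 →I1  (J1: bond 1 brought effort, rest push out)
b3 →R1  (J1 effort already set via bond 1)
b4 →I2  (0-jn J1 has e-setter on 1)

3  (C1, I1, I2 all integral)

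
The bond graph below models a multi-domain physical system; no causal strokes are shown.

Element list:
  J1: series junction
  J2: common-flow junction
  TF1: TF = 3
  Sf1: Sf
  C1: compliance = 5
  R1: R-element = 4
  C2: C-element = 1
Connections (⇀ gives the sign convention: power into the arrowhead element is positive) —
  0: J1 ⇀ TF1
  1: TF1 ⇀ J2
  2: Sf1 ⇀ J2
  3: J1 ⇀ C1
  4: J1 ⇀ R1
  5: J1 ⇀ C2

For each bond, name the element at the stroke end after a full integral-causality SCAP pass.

bond 2 stroke at Sf1  (Sf1: flow source, stroke at near end)
bond 1 stroke at J2  (J2: bond 2 brought flow, rest push out)
bond 0 stroke at TF1  (TF1 one-in-one-out from 1)
bond 3 stroke at J1  (1-jn J1 has f-setter on 0)
bond 4 stroke at J1  (1-jn J1 has f-setter on 0)
bond 5 stroke at J1  (common-f at J1 fixed by 0)

bond 0 →TF1
bond 1 →J2
bond 2 →Sf1
bond 3 →J1
bond 4 →J1
bond 5 →J1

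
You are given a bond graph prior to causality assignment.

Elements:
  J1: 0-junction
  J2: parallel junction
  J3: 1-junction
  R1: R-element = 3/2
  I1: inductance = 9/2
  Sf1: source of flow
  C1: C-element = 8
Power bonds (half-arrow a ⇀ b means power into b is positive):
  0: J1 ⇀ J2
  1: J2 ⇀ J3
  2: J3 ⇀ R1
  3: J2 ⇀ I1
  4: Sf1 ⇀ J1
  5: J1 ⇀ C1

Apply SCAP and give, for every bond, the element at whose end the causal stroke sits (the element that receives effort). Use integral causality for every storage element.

bond 0 →J2
bond 1 →J3
bond 2 →R1
bond 3 →I1
bond 4 →Sf1
bond 5 →J1

bond 4 |Sf1  (Sf1 (Sf) sets flow on bond)
bond 3 |I1  (I1: I, integral causality)
bond 5 |J1  (C1 outputs effort q/C1)
bond 0 |J2  (J1: bond 5 brought effort, rest push out)
bond 1 |J3  (J2 effort already set via bond 0)
bond 2 |R1  (J3 needs exactly one f-in)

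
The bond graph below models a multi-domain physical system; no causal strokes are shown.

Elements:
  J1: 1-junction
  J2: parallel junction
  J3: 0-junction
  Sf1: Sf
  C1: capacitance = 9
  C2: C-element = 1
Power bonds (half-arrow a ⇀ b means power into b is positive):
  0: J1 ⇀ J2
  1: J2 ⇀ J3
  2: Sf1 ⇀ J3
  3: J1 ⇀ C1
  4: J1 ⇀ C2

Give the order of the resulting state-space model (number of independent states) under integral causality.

2  (C1, C2 all integral)

#2 stroke→Sf1  (source Sf1 imposes f)
#1 stroke→J3  (closing 0-jn rule on J3)
#0 stroke→J2  (J2: last free bond brings effort in)
#3 stroke→J1  (1-jn J1 has f-setter on 0)
#4 stroke→J1  (J1: bond 0 brought flow, rest push out)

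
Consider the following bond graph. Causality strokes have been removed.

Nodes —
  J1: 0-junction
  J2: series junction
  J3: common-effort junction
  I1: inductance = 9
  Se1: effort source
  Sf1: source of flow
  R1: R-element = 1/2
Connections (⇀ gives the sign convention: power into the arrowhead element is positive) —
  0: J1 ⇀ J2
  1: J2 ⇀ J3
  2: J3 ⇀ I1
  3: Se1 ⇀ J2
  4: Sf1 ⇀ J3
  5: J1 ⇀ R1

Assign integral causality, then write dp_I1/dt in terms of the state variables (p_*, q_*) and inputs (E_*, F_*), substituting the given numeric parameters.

bond 3 stroke→J2  (Se1 (Se) sets effort on bond)
bond 4 stroke→Sf1  (Sf1 (Sf) sets flow on bond)
bond 2 stroke→I1  (I1 integral (f out))
bond 1 stroke→J3  (J3 needs exactly one e-in)
bond 0 stroke→J2  (1-jn J2 has f-setter on 1)
bond 5 stroke→J1  (J1: last free bond brings effort in)

dp_I1/dt = E_Se1 + F_Sf1/2 - p_I1/18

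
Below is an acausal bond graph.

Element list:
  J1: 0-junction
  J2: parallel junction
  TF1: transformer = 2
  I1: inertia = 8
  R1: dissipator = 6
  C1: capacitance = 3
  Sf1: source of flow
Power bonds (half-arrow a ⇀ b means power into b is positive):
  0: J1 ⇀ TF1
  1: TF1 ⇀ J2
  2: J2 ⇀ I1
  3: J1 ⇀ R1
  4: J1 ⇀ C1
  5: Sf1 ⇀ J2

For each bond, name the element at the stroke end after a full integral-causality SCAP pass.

β0 stroke→TF1
β1 stroke→J2
β2 stroke→I1
β3 stroke→R1
β4 stroke→J1
β5 stroke→Sf1

#5 |Sf1  (Sf1 fixes flow; stroke at Sf1)
#2 |I1  (prefer integral on I1)
#1 |J2  (J2: last free bond brings effort in)
#0 |TF1  (TF1 one-in-one-out from 1)
#4 |J1  (C1 outputs effort q/C1)
#3 |R1  (J1: bond 4 brought effort, rest push out)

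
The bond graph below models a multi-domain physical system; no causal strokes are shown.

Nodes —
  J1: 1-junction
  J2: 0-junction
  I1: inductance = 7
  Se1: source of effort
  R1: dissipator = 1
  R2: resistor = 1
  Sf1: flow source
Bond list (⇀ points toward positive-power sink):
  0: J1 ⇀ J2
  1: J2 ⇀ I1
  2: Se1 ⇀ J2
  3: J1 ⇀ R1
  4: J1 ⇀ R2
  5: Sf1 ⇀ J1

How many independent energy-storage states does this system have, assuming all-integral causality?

1  (I1 all integral)

bond 2 →J2  (Se1 (Se) sets effort on bond)
bond 5 →Sf1  (Sf1: flow source, stroke at near end)
bond 0 →J1  (1-jn J1 has f-setter on 5)
bond 3 →J1  (1-jn J1 has f-setter on 5)
bond 4 →J1  (J1 flow already set via bond 5)
bond 1 →I1  (0-jn J2 has e-setter on 2)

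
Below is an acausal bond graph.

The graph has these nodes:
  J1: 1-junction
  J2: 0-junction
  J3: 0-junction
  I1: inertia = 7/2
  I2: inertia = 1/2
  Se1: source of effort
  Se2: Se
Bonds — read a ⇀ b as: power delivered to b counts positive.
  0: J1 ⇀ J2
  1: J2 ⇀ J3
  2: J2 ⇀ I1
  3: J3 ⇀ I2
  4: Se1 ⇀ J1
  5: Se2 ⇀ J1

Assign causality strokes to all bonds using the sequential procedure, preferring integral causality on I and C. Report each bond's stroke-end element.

b0 →J2
b1 →J3
b2 →I1
b3 →I2
b4 →J1
b5 →J1

#4 |J1  (source Se1 imposes e)
#5 |J1  (source Se2 imposes e)
#0 |J2  (J1: last free bond brings flow in)
#1 |J3  (J2: bond 0 brought effort, rest push out)
#2 |I1  (common-e at J2 fixed by 0)
#3 |I2  (common-e at J3 fixed by 1)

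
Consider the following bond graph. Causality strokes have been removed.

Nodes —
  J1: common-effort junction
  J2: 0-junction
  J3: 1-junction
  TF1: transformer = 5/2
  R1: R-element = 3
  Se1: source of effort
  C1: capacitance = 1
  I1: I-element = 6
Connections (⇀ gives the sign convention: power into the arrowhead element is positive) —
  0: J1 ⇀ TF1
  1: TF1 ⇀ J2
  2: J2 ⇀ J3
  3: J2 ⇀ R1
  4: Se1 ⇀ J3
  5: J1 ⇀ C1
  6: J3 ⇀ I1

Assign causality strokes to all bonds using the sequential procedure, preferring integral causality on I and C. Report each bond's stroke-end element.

β4 stroke at J3  (Se1 (Se) sets effort on bond)
β5 stroke at J1  (prefer integral on C1)
β0 stroke at TF1  (common-e at J1 fixed by 5)
β1 stroke at J2  (through TF1, causality passes straight; one stroke at TF1)
β2 stroke at J3  (common-e at J2 fixed by 1)
β3 stroke at R1  (0-jn J2 has e-setter on 1)
β6 stroke at I1  (closing 1-jn rule on J3)

bond 0 stroke at TF1
bond 1 stroke at J2
bond 2 stroke at J3
bond 3 stroke at R1
bond 4 stroke at J3
bond 5 stroke at J1
bond 6 stroke at I1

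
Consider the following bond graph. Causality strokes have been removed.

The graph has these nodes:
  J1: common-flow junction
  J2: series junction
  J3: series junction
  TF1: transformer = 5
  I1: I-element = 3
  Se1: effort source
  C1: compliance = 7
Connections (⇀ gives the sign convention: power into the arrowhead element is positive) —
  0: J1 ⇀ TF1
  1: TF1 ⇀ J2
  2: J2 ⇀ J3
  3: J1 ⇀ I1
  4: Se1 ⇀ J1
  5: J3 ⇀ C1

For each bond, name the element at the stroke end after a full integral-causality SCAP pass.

b0 stroke at J1
b1 stroke at TF1
b2 stroke at J2
b3 stroke at I1
b4 stroke at J1
b5 stroke at J3

bond 4 |J1  (Se1 fixes effort; stroke away)
bond 3 |I1  (I1 integral (f out))
bond 0 |J1  (J1 flow already set via bond 3)
bond 1 |TF1  (TF1: transformer flips bond 0)
bond 2 |J2  (J2: bond 1 brought flow, rest push out)
bond 5 |J3  (J3: bond 2 brought flow, rest push out)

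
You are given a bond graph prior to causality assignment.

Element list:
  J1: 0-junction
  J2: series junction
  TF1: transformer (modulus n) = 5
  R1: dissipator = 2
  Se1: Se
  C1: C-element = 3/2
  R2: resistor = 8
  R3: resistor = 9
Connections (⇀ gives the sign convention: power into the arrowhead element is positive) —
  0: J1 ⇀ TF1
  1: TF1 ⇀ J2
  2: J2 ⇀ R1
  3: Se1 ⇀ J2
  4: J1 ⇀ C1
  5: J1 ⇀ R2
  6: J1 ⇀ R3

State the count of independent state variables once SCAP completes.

1  (C1 all integral)

bond 3 stroke→J2  (Se1 (Se) sets effort on bond)
bond 4 stroke→J1  (C1 outputs effort q/C1)
bond 0 stroke→TF1  (0-jn J1 has e-setter on 4)
bond 5 stroke→R2  (common-e at J1 fixed by 4)
bond 6 stroke→R3  (common-e at J1 fixed by 4)
bond 1 stroke→J2  (TF TF1: opposite of bond 0)
bond 2 stroke→R1  (J2 needs exactly one f-in)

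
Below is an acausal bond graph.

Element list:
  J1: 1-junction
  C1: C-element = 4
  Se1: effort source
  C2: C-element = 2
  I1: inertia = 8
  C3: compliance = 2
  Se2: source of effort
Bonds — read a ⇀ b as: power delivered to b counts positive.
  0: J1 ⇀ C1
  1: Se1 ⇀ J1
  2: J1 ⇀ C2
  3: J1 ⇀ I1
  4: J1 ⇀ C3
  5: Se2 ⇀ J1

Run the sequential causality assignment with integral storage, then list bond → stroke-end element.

b0 |J1
b1 |J1
b2 |J1
b3 |I1
b4 |J1
b5 |J1

β1 stroke at J1  (Se1: effort source, stroke at far end)
β5 stroke at J1  (Se2 fixes effort; stroke away)
β0 stroke at J1  (C1: C, integral causality)
β2 stroke at J1  (prefer integral on C2)
β3 stroke at I1  (I1: I, integral causality)
β4 stroke at J1  (J1 flow already set via bond 3)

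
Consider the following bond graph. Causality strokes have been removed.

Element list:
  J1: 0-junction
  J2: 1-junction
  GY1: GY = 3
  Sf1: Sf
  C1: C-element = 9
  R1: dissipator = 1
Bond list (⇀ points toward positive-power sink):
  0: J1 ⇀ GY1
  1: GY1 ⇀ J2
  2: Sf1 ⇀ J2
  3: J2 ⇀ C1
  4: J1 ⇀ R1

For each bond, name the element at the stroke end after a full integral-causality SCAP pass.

bond 0 |J1
bond 1 |J2
bond 2 |Sf1
bond 3 |J2
bond 4 |R1

#2 stroke at Sf1  (Sf1 (Sf) sets flow on bond)
#1 stroke at J2  (J2: bond 2 brought flow, rest push out)
#3 stroke at J2  (1-jn J2 has f-setter on 2)
#0 stroke at J1  (GY1 both-in/both-out from 1)
#4 stroke at R1  (0-jn J1 has e-setter on 0)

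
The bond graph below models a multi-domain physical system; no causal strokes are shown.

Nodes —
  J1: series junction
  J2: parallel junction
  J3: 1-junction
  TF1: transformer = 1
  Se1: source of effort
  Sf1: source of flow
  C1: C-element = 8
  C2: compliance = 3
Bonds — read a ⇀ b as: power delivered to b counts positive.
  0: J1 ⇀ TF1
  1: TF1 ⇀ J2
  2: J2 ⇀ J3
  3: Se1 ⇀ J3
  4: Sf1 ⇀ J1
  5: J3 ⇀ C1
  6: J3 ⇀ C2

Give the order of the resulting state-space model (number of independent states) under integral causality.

bond 3 →J3  (Se1: effort source, stroke at far end)
bond 4 →Sf1  (Sf1 (Sf) sets flow on bond)
bond 0 →J1  (common-f at J1 fixed by 4)
bond 1 →TF1  (TF TF1: opposite of bond 0)
bond 2 →J2  (J2 needs exactly one e-in)
bond 5 →J3  (J3 flow already set via bond 2)
bond 6 →J3  (1-jn J3 has f-setter on 2)

2  (C1, C2 all integral)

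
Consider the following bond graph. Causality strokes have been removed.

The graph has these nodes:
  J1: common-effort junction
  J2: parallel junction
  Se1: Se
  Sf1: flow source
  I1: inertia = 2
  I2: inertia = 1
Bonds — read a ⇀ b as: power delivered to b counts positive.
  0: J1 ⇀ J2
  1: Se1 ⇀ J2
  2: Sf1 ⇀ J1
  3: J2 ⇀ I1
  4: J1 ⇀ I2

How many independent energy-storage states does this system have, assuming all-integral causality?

bond 1 |J2  (source Se1 imposes e)
bond 2 |Sf1  (Sf1 fixes flow; stroke at Sf1)
bond 0 |J1  (0-jn J2 has e-setter on 1)
bond 3 |I1  (J2: bond 1 brought effort, rest push out)
bond 4 |I2  (J1 effort already set via bond 0)

2  (I1, I2 all integral)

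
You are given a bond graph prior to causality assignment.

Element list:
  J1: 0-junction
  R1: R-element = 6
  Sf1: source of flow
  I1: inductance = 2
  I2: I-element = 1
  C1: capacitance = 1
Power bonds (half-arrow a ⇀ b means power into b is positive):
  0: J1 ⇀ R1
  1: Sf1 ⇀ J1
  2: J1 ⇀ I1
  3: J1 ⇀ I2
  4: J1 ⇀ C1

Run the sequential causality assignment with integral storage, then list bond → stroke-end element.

b0 stroke→R1
b1 stroke→Sf1
b2 stroke→I1
b3 stroke→I2
b4 stroke→J1

β1 |Sf1  (Sf1 fixes flow; stroke at Sf1)
β2 |I1  (I1 integral (f out))
β3 |I2  (I2: I, integral causality)
β4 |J1  (prefer integral on C1)
β0 |R1  (0-jn J1 has e-setter on 4)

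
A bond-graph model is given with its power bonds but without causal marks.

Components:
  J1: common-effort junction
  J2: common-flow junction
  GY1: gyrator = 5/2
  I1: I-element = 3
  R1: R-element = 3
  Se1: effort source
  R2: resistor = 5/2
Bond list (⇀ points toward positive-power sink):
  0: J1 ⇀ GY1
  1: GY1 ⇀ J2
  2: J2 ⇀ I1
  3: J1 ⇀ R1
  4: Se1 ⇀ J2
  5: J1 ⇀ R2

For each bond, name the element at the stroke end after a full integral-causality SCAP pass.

bond 0 →J1
bond 1 →J2
bond 2 →I1
bond 3 →R1
bond 4 →J2
bond 5 →R2

bond 4 |J2  (source Se1 imposes e)
bond 2 |I1  (prefer integral on I1)
bond 1 |J2  (1-jn J2 has f-setter on 2)
bond 0 |J1  (GY1 both-in/both-out from 1)
bond 3 |R1  (J1: bond 0 brought effort, rest push out)
bond 5 |R2  (J1: bond 0 brought effort, rest push out)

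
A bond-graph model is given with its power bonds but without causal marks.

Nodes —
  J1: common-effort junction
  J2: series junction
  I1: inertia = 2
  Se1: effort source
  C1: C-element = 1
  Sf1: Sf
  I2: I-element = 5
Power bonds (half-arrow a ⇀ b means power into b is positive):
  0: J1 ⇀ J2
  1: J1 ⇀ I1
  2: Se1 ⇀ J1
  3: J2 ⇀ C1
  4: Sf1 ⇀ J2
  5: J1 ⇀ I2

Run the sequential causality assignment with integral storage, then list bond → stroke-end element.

b0 →J2
b1 →I1
b2 →J1
b3 →J2
b4 →Sf1
b5 →I2

#2 stroke→J1  (source Se1 imposes e)
#4 stroke→Sf1  (Sf1 (Sf) sets flow on bond)
#0 stroke→J2  (common-e at J1 fixed by 2)
#1 stroke→I1  (0-jn J1 has e-setter on 2)
#5 stroke→I2  (common-e at J1 fixed by 2)
#3 stroke→J2  (common-f at J2 fixed by 4)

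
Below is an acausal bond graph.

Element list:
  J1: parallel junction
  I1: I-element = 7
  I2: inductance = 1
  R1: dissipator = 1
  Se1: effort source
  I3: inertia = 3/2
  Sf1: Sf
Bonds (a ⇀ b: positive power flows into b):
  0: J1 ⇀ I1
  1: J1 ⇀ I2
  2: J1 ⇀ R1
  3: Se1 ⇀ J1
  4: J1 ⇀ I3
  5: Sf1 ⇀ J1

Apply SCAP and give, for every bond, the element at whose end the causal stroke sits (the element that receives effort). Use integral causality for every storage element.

b3 stroke→J1  (Se1 fixes effort; stroke away)
b5 stroke→Sf1  (Sf1 (Sf) sets flow on bond)
b0 stroke→I1  (J1 effort already set via bond 3)
b1 stroke→I2  (common-e at J1 fixed by 3)
b2 stroke→R1  (J1: bond 3 brought effort, rest push out)
b4 stroke→I3  (common-e at J1 fixed by 3)

β0 |I1
β1 |I2
β2 |R1
β3 |J1
β4 |I3
β5 |Sf1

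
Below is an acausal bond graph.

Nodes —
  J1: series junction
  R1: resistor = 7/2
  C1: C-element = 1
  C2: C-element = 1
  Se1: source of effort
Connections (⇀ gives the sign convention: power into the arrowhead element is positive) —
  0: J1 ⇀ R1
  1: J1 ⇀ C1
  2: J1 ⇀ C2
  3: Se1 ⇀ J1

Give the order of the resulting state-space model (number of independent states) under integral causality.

bond 3 →J1  (source Se1 imposes e)
bond 1 →J1  (prefer integral on C1)
bond 2 →J1  (C2 outputs effort q/C2)
bond 0 →R1  (J1: last free bond brings flow in)

2  (C1, C2 all integral)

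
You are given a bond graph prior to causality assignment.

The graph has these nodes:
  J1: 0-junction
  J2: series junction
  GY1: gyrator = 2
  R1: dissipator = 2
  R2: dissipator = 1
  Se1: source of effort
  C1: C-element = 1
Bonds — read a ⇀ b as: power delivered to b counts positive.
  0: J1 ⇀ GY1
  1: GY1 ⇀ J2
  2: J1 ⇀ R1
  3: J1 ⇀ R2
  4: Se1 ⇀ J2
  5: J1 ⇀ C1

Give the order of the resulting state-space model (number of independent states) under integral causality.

1  (C1 all integral)

#4 →J2  (Se1 fixes effort; stroke away)
#1 →GY1  (only one flow-in slot at J2)
#0 →GY1  (through GY1, causality inverts; strokes same side of GY1)
#5 →J1  (C1: C, integral causality)
#2 →R1  (J1: bond 5 brought effort, rest push out)
#3 →R2  (0-jn J1 has e-setter on 5)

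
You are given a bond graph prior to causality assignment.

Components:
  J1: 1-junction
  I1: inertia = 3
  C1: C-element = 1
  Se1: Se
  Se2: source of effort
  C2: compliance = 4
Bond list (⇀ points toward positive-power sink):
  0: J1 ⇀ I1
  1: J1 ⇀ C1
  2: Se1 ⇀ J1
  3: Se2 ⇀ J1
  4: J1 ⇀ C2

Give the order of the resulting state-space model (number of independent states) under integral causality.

bond 2 stroke→J1  (Se1: effort source, stroke at far end)
bond 3 stroke→J1  (source Se2 imposes e)
bond 0 stroke→I1  (I1: I, integral causality)
bond 1 stroke→J1  (common-f at J1 fixed by 0)
bond 4 stroke→J1  (J1: bond 0 brought flow, rest push out)

3  (C1, C2, I1 all integral)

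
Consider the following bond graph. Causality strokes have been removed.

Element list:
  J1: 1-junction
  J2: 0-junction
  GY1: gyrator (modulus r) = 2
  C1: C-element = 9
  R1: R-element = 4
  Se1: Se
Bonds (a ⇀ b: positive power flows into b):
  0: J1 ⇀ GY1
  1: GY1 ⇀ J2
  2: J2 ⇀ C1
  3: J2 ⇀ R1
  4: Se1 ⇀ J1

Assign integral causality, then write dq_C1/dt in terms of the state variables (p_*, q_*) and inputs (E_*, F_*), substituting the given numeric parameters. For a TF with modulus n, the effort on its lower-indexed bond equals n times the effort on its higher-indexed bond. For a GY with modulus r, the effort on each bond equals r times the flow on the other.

β4 →J1  (Se1: effort source, stroke at far end)
β0 →GY1  (J1 needs exactly one f-in)
β1 →GY1  (GY1 both-in/both-out from 0)
β2 →J2  (C1 outputs effort q/C1)
β3 →R1  (J2 effort already set via bond 2)

dq_C1/dt = E_Se1/2 - q_C1/36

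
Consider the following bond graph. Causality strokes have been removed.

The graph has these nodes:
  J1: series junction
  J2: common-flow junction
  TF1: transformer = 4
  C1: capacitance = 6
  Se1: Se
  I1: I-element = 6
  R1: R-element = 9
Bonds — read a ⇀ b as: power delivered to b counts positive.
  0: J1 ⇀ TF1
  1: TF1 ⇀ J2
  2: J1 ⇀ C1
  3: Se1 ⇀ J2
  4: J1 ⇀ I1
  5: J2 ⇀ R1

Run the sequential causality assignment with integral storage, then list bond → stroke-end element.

bond 0 |J1
bond 1 |TF1
bond 2 |J1
bond 3 |J2
bond 4 |I1
bond 5 |J2

β3 |J2  (source Se1 imposes e)
β2 |J1  (C1 outputs effort q/C1)
β4 |I1  (prefer integral on I1)
β0 |J1  (J1: bond 4 brought flow, rest push out)
β1 |TF1  (through TF1, causality passes straight; one stroke at TF1)
β5 |J2  (common-f at J2 fixed by 1)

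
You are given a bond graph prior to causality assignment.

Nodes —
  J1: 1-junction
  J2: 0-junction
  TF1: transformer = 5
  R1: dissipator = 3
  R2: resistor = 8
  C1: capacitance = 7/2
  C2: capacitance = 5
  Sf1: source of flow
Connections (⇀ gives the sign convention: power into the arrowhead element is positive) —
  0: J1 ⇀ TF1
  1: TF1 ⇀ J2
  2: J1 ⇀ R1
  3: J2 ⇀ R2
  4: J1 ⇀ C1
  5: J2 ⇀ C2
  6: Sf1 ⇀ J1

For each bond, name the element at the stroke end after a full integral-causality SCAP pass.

b0 stroke→J1
b1 stroke→TF1
b2 stroke→J1
b3 stroke→R2
b4 stroke→J1
b5 stroke→J2
b6 stroke→Sf1

β6 →Sf1  (Sf1: flow source, stroke at near end)
β0 →J1  (1-jn J1 has f-setter on 6)
β2 →J1  (J1 flow already set via bond 6)
β4 →J1  (common-f at J1 fixed by 6)
β1 →TF1  (TF1 one-in-one-out from 0)
β5 →J2  (C2 outputs effort q/C2)
β3 →R2  (J2: bond 5 brought effort, rest push out)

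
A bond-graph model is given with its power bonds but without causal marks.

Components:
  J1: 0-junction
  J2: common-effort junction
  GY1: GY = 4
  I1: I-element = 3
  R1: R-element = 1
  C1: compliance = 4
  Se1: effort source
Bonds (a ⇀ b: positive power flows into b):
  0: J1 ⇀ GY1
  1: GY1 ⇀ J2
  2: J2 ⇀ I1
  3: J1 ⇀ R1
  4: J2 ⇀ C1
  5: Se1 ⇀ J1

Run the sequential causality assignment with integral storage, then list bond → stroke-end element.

#5 stroke→J1  (Se1 fixes effort; stroke away)
#0 stroke→GY1  (J1: bond 5 brought effort, rest push out)
#3 stroke→R1  (J1 effort already set via bond 5)
#1 stroke→GY1  (GY1 both-in/both-out from 0)
#2 stroke→I1  (I1 outputs flow p/I1)
#4 stroke→J2  (J2: last free bond brings effort in)

#0 stroke at GY1
#1 stroke at GY1
#2 stroke at I1
#3 stroke at R1
#4 stroke at J2
#5 stroke at J1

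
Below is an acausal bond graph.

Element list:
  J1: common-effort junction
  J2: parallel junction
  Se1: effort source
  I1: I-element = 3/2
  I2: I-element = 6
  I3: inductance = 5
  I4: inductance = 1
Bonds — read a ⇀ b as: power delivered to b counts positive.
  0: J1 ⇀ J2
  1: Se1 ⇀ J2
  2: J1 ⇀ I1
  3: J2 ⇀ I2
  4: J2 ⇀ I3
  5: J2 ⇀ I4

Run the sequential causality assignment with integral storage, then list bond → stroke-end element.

#0 stroke→J1
#1 stroke→J2
#2 stroke→I1
#3 stroke→I2
#4 stroke→I3
#5 stroke→I4

bond 1 |J2  (Se1: effort source, stroke at far end)
bond 0 |J1  (J2 effort already set via bond 1)
bond 3 |I2  (J2 effort already set via bond 1)
bond 4 |I3  (0-jn J2 has e-setter on 1)
bond 5 |I4  (0-jn J2 has e-setter on 1)
bond 2 |I1  (common-e at J1 fixed by 0)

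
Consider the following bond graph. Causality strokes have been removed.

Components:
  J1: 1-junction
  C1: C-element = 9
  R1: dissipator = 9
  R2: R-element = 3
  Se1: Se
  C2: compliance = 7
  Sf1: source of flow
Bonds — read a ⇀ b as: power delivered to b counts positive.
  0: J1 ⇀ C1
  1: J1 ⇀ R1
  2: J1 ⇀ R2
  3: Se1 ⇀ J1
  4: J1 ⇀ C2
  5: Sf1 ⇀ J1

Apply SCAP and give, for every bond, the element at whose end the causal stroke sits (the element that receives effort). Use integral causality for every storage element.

b0 stroke at J1
b1 stroke at J1
b2 stroke at J1
b3 stroke at J1
b4 stroke at J1
b5 stroke at Sf1

bond 3 stroke at J1  (source Se1 imposes e)
bond 5 stroke at Sf1  (Sf1 fixes flow; stroke at Sf1)
bond 0 stroke at J1  (J1 flow already set via bond 5)
bond 1 stroke at J1  (J1 flow already set via bond 5)
bond 2 stroke at J1  (common-f at J1 fixed by 5)
bond 4 stroke at J1  (common-f at J1 fixed by 5)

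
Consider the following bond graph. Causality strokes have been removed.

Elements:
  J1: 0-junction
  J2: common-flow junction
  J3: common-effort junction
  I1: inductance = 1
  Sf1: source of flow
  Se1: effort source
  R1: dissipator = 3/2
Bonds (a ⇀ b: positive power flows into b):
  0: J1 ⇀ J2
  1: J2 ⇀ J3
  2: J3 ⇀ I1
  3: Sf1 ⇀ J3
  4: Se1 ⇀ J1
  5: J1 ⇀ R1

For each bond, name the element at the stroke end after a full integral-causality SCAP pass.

bond 0 →J2
bond 1 →J3
bond 2 →I1
bond 3 →Sf1
bond 4 →J1
bond 5 →R1

β3 →Sf1  (Sf1 (Sf) sets flow on bond)
β4 →J1  (Se1 (Se) sets effort on bond)
β0 →J2  (0-jn J1 has e-setter on 4)
β5 →R1  (0-jn J1 has e-setter on 4)
β1 →J3  (J2 needs exactly one f-in)
β2 →I1  (0-jn J3 has e-setter on 1)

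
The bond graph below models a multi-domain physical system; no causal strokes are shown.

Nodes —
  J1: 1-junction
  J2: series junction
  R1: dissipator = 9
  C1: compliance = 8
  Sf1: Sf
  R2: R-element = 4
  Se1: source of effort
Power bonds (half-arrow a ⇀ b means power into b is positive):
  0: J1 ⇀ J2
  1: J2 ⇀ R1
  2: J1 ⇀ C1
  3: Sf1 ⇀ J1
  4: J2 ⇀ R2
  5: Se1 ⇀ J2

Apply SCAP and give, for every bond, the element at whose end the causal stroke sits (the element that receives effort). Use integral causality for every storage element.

#3 stroke→Sf1  (Sf1 (Sf) sets flow on bond)
#5 stroke→J2  (Se1: effort source, stroke at far end)
#0 stroke→J1  (common-f at J1 fixed by 3)
#2 stroke→J1  (1-jn J1 has f-setter on 3)
#1 stroke→J2  (1-jn J2 has f-setter on 0)
#4 stroke→J2  (1-jn J2 has f-setter on 0)

#0 stroke→J1
#1 stroke→J2
#2 stroke→J1
#3 stroke→Sf1
#4 stroke→J2
#5 stroke→J2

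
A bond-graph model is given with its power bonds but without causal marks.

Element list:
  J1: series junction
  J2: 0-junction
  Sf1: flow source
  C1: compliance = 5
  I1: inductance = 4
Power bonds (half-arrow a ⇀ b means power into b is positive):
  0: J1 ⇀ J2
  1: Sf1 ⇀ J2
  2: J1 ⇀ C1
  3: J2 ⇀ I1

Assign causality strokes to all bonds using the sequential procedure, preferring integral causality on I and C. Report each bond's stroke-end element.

β0 stroke at J2
β1 stroke at Sf1
β2 stroke at J1
β3 stroke at I1

bond 1 →Sf1  (Sf1 fixes flow; stroke at Sf1)
bond 2 →J1  (prefer integral on C1)
bond 0 →J2  (J1 needs exactly one f-in)
bond 3 →I1  (J2: bond 0 brought effort, rest push out)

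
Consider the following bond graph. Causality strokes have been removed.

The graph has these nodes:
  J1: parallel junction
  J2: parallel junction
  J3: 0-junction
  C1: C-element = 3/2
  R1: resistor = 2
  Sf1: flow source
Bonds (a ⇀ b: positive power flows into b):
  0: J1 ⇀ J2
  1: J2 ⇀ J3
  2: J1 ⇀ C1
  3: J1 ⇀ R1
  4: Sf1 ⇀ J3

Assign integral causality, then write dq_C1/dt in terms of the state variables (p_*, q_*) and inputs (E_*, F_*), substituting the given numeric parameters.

dq_C1/dt = F_Sf1 - q_C1/3

β4 →Sf1  (source Sf1 imposes f)
β1 →J3  (J3 needs exactly one e-in)
β0 →J2  (only one effort-in slot at J2)
β2 →J1  (prefer integral on C1)
β3 →R1  (common-e at J1 fixed by 2)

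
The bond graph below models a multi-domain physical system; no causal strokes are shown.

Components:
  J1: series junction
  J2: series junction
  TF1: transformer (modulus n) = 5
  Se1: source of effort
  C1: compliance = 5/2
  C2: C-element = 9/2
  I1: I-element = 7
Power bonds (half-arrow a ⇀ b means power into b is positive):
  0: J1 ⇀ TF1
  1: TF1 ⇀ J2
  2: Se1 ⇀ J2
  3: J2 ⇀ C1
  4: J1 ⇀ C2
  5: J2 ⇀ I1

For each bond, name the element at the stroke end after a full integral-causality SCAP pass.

#2 →J2  (Se1 fixes effort; stroke away)
#3 →J2  (C1 integral (e out))
#4 →J1  (C2 integral (e out))
#0 →TF1  (only one flow-in slot at J1)
#1 →J2  (TF TF1: opposite of bond 0)
#5 →I1  (J2: last free bond brings flow in)

b0 stroke at TF1
b1 stroke at J2
b2 stroke at J2
b3 stroke at J2
b4 stroke at J1
b5 stroke at I1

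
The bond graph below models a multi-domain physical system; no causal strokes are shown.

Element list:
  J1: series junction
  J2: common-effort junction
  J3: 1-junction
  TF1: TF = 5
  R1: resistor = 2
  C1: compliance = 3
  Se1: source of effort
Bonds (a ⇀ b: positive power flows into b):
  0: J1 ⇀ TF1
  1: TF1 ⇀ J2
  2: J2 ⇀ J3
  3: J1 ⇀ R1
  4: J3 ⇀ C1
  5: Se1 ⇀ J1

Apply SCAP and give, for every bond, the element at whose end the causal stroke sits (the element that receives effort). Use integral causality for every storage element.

bond 0 |J1
bond 1 |TF1
bond 2 |J2
bond 3 |R1
bond 4 |J3
bond 5 |J1

bond 5 stroke→J1  (Se1 (Se) sets effort on bond)
bond 4 stroke→J3  (C1 outputs effort q/C1)
bond 2 stroke→J2  (only one flow-in slot at J3)
bond 1 stroke→TF1  (0-jn J2 has e-setter on 2)
bond 0 stroke→J1  (TF TF1: opposite of bond 1)
bond 3 stroke→R1  (closing 1-jn rule on J1)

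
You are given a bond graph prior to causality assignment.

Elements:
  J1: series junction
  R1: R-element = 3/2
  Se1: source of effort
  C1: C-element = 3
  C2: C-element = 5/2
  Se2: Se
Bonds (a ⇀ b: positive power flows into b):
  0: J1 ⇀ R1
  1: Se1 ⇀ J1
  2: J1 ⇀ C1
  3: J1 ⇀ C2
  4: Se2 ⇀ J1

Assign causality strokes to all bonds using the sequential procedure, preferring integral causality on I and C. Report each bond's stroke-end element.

bond 1 |J1  (Se1 (Se) sets effort on bond)
bond 4 |J1  (source Se2 imposes e)
bond 2 |J1  (prefer integral on C1)
bond 3 |J1  (prefer integral on C2)
bond 0 |R1  (J1: last free bond brings flow in)

#0 stroke→R1
#1 stroke→J1
#2 stroke→J1
#3 stroke→J1
#4 stroke→J1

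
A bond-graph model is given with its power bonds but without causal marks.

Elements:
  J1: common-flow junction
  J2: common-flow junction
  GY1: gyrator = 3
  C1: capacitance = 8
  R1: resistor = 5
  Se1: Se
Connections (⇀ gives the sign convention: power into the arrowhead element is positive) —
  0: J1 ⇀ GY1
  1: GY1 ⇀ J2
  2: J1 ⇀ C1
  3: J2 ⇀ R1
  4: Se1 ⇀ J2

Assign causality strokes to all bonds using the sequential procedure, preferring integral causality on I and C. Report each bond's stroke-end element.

bond 4 stroke→J2  (Se1 fixes effort; stroke away)
bond 2 stroke→J1  (prefer integral on C1)
bond 0 stroke→GY1  (closing 1-jn rule on J1)
bond 1 stroke→GY1  (GY1: gyrator matches bond 0)
bond 3 stroke→J2  (J2 flow already set via bond 1)

bond 0 stroke at GY1
bond 1 stroke at GY1
bond 2 stroke at J1
bond 3 stroke at J2
bond 4 stroke at J2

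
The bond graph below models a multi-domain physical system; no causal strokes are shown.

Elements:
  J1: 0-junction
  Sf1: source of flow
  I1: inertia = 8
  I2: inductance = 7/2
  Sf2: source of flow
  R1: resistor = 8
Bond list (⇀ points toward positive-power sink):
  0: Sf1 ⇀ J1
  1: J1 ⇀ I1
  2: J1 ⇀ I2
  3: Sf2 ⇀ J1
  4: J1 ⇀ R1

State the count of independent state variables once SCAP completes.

b0 |Sf1  (Sf1: flow source, stroke at near end)
b3 |Sf2  (source Sf2 imposes f)
b1 |I1  (prefer integral on I1)
b2 |I2  (I2 integral (f out))
b4 |J1  (J1 needs exactly one e-in)

2  (I1, I2 all integral)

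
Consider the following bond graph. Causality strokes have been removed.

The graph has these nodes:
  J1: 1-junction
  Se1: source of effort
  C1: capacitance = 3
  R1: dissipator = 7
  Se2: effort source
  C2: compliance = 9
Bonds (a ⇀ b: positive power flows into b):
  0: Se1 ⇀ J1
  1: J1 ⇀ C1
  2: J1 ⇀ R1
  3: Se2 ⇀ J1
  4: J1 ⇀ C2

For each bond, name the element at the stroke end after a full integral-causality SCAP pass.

b0 stroke at J1  (Se1 fixes effort; stroke away)
b3 stroke at J1  (Se2 fixes effort; stroke away)
b1 stroke at J1  (C1 outputs effort q/C1)
b4 stroke at J1  (C2 integral (e out))
b2 stroke at R1  (only one flow-in slot at J1)

bond 0 |J1
bond 1 |J1
bond 2 |R1
bond 3 |J1
bond 4 |J1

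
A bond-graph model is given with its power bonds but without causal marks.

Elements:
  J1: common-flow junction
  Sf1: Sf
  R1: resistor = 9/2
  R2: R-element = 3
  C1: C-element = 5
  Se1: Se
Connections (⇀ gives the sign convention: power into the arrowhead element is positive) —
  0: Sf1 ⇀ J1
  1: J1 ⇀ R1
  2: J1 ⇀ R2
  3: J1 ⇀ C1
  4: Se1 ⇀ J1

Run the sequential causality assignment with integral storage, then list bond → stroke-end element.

β0 →Sf1
β1 →J1
β2 →J1
β3 →J1
β4 →J1

#0 |Sf1  (Sf1 (Sf) sets flow on bond)
#4 |J1  (Se1: effort source, stroke at far end)
#1 |J1  (1-jn J1 has f-setter on 0)
#2 |J1  (common-f at J1 fixed by 0)
#3 |J1  (common-f at J1 fixed by 0)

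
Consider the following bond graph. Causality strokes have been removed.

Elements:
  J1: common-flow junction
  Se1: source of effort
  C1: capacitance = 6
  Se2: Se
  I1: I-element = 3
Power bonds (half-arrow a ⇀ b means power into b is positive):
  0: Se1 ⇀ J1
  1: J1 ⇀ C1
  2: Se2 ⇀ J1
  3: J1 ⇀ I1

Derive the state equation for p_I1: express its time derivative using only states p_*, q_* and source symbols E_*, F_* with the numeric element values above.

bond 0 stroke at J1  (Se1 (Se) sets effort on bond)
bond 2 stroke at J1  (Se2 (Se) sets effort on bond)
bond 1 stroke at J1  (C1 integral (e out))
bond 3 stroke at I1  (closing 1-jn rule on J1)

dp_I1/dt = E_Se1 + E_Se2 - q_C1/6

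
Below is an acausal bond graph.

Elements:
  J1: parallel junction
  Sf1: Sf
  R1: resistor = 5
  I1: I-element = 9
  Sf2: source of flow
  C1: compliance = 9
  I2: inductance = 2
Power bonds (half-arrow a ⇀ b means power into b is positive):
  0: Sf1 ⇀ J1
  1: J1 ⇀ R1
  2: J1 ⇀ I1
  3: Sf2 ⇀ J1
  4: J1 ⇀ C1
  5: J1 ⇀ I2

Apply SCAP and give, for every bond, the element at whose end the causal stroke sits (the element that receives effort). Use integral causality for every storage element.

β0 |Sf1
β1 |R1
β2 |I1
β3 |Sf2
β4 |J1
β5 |I2

bond 0 stroke at Sf1  (Sf1 fixes flow; stroke at Sf1)
bond 3 stroke at Sf2  (source Sf2 imposes f)
bond 2 stroke at I1  (I1: I, integral causality)
bond 4 stroke at J1  (C1 outputs effort q/C1)
bond 1 stroke at R1  (J1 effort already set via bond 4)
bond 5 stroke at I2  (J1 effort already set via bond 4)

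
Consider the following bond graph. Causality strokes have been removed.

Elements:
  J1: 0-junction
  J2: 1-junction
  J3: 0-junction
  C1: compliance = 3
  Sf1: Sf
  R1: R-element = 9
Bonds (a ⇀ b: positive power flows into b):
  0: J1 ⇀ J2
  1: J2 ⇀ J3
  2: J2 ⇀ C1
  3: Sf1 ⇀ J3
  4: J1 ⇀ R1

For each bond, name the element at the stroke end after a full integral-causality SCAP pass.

#3 |Sf1  (Sf1: flow source, stroke at near end)
#1 |J3  (J3: last free bond brings effort in)
#0 |J2  (J2: bond 1 brought flow, rest push out)
#2 |J2  (common-f at J2 fixed by 1)
#4 |J1  (only one effort-in slot at J1)

bond 0 stroke at J2
bond 1 stroke at J3
bond 2 stroke at J2
bond 3 stroke at Sf1
bond 4 stroke at J1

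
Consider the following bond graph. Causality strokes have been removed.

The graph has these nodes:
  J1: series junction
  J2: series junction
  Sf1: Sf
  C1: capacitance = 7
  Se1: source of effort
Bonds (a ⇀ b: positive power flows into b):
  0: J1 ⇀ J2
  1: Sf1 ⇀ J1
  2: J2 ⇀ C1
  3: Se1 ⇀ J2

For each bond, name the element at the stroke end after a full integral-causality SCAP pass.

β0 stroke→J1
β1 stroke→Sf1
β2 stroke→J2
β3 stroke→J2

b1 |Sf1  (Sf1: flow source, stroke at near end)
b3 |J2  (Se1 fixes effort; stroke away)
b0 |J1  (J1: bond 1 brought flow, rest push out)
b2 |J2  (J2: bond 0 brought flow, rest push out)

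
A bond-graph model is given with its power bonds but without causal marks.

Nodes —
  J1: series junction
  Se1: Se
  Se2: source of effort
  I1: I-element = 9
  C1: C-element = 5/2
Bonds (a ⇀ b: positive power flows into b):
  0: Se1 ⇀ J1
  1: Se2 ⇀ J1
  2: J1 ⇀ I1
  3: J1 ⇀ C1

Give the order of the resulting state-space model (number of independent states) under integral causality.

2  (C1, I1 all integral)

#0 |J1  (Se1 fixes effort; stroke away)
#1 |J1  (Se2 fixes effort; stroke away)
#2 |I1  (I1 integral (f out))
#3 |J1  (common-f at J1 fixed by 2)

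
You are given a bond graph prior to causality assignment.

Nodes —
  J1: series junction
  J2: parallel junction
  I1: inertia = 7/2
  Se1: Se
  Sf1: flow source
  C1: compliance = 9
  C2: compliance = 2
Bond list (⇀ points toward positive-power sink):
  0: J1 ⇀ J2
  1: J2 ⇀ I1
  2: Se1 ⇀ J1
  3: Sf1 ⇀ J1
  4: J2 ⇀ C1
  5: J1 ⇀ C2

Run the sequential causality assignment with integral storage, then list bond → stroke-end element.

β2 stroke→J1  (Se1 fixes effort; stroke away)
β3 stroke→Sf1  (Sf1 (Sf) sets flow on bond)
β0 stroke→J1  (common-f at J1 fixed by 3)
β5 stroke→J1  (J1: bond 3 brought flow, rest push out)
β1 stroke→I1  (I1 outputs flow p/I1)
β4 stroke→J2  (closing 0-jn rule on J2)

#0 |J1
#1 |I1
#2 |J1
#3 |Sf1
#4 |J2
#5 |J1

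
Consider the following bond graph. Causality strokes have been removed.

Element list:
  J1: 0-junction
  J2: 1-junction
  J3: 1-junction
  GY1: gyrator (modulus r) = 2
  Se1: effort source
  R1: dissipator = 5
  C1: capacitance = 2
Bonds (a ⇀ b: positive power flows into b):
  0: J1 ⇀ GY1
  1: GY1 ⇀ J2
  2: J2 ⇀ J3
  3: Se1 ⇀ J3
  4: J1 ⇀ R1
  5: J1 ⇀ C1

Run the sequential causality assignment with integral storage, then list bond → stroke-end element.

#0 stroke at GY1
#1 stroke at GY1
#2 stroke at J2
#3 stroke at J3
#4 stroke at R1
#5 stroke at J1

bond 3 →J3  (Se1 fixes effort; stroke away)
bond 2 →J2  (J3: last free bond brings flow in)
bond 1 →GY1  (J2: last free bond brings flow in)
bond 0 →GY1  (GY GY1: same side as bond 1)
bond 5 →J1  (C1 outputs effort q/C1)
bond 4 →R1  (0-jn J1 has e-setter on 5)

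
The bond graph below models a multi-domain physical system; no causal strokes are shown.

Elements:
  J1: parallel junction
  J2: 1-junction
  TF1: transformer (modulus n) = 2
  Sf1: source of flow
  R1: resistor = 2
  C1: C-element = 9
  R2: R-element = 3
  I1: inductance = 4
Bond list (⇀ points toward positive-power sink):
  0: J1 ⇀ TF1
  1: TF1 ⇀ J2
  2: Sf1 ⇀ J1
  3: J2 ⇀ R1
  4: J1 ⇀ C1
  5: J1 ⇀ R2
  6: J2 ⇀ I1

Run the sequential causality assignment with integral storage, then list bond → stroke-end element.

β2 →Sf1  (Sf1 (Sf) sets flow on bond)
β4 →J1  (C1 integral (e out))
β0 →TF1  (0-jn J1 has e-setter on 4)
β5 →R2  (J1 effort already set via bond 4)
β1 →J2  (TF TF1: opposite of bond 0)
β6 →I1  (I1 outputs flow p/I1)
β3 →J2  (1-jn J2 has f-setter on 6)

bond 0 stroke→TF1
bond 1 stroke→J2
bond 2 stroke→Sf1
bond 3 stroke→J2
bond 4 stroke→J1
bond 5 stroke→R2
bond 6 stroke→I1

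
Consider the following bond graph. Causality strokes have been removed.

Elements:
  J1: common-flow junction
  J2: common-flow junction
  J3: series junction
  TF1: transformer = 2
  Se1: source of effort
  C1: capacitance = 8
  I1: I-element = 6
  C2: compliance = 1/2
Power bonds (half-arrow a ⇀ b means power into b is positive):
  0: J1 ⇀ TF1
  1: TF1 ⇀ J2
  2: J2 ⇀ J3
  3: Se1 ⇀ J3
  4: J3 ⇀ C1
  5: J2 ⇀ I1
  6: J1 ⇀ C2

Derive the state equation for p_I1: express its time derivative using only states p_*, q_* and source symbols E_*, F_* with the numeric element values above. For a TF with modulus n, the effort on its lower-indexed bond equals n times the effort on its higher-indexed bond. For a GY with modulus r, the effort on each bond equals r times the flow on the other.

β3 stroke→J3  (source Se1 imposes e)
β4 stroke→J3  (prefer integral on C1)
β2 stroke→J2  (closing 1-jn rule on J3)
β5 stroke→I1  (prefer integral on I1)
β1 stroke→J2  (1-jn J2 has f-setter on 5)
β0 stroke→TF1  (TF1: transformer flips bond 1)
β6 stroke→J1  (J1 flow already set via bond 0)

dp_I1/dt = E_Se1 - q_C1/8 - q_C2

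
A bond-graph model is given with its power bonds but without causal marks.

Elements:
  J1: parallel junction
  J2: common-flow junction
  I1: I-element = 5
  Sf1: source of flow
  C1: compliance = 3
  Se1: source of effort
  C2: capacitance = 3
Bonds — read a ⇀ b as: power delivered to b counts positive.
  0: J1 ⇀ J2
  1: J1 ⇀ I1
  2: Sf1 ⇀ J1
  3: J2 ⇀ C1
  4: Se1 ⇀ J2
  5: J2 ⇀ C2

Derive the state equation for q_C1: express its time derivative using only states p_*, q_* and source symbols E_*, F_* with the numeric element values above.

b2 |Sf1  (source Sf1 imposes f)
b4 |J2  (source Se1 imposes e)
b1 |I1  (prefer integral on I1)
b0 |J1  (closing 0-jn rule on J1)
b3 |J2  (J2: bond 0 brought flow, rest push out)
b5 |J2  (common-f at J2 fixed by 0)

dq_C1/dt = F_Sf1 - p_I1/5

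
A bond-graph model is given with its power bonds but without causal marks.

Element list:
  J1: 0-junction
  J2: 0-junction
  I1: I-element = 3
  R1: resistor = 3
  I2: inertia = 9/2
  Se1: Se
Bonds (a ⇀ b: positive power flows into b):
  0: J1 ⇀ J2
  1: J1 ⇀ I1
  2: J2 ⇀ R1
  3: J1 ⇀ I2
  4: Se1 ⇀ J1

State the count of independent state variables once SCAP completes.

#4 →J1  (Se1: effort source, stroke at far end)
#0 →J2  (J1: bond 4 brought effort, rest push out)
#1 →I1  (0-jn J1 has e-setter on 4)
#3 →I2  (J1: bond 4 brought effort, rest push out)
#2 →R1  (common-e at J2 fixed by 0)

2  (I1, I2 all integral)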